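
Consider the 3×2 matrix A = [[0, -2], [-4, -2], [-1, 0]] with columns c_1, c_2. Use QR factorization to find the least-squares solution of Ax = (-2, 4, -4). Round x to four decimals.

e_1 = c_1/‖c_1‖ = (0, -4, -1)/4.1231 = (0.0000, -0.9701, -0.2425).
r_{12} = e_1·c_2 = 1.9403.
u_2 = c_2 − 1.9403·e_1 = (-2.0000, -0.1176, 0.4706).
‖u_2‖ = 2.0580, so e_2 = (-0.9718, -0.0572, 0.2287).
Qᵀb = (-2.9104, 0.8003).
Back-substitute: x_2 = 0.8003/2.0580 = 0.3889.
x_1 = (-2.9104 − 1.9403·0.3889)/4.1231 = -0.8889.

x = (-0.8889, 0.3889)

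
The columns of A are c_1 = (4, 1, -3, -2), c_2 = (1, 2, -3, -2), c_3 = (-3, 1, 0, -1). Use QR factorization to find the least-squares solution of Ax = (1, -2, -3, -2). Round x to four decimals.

c_1 = (4, 1, -3, -2); ‖c_1‖ = 5.4772, so e_1 = (0.7303, 0.1826, -0.5477, -0.3651).
e_1·c_2 = 0.7303·1 + 0.1826·2 + (-0.5477)·(-3) + (-0.3651)·(-2) = 3.4689.
u_2 = c_2 − 3.4689·e_1 = (-1.5333, 1.3667, -1.1000, -0.7333).
‖u_2‖ = 2.4427, so e_2 = (-0.6277, 0.5595, -0.4503, -0.3002).
e_1·c_3 = 0.7303·(-3) + 0.1826·1 + (-0.5477)·0 + (-0.3651)·(-1) = -1.6432; e_2·c_3 = (-0.6277)·(-3) + 0.5595·1 + (-0.4503)·0 + (-0.3002)·(-1) = 2.7429.
u_3 = c_3 + 1.6432·e_1 − 2.7429·e_2 = (-0.0782, -0.2346, 0.3352, -0.7765).
‖u_3‖ = 0.8812, so e_3 = (-0.0888, -0.2663, 0.3804, -0.8812).
Qᵀb = (2.7386, 0.2047, 1.0651).
Back-substitute: x_3 = 1.0651/0.8812 = 1.2086.
x_2 = (0.2047 − 2.7429·1.2086)/2.4427 = -1.2734.
x_1 = (2.7386 − 3.4689·(-1.2734) + 1.6432·1.2086)/5.4772 = 1.6691.

x = (1.6691, -1.2734, 1.2086)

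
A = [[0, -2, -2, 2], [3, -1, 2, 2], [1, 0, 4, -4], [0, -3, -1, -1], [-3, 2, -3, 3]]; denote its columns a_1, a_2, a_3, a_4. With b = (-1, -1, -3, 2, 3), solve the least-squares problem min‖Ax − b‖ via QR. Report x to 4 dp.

x = (-0.3464, -0.0415, -0.4393, 0.0634)

a_1 = (0, 3, 1, 0, -3); ‖a_1‖ = 4.3589, so e_1 = (0.0000, 0.6882, 0.2294, 0.0000, -0.6882).
e_1·a_2 = 0.0000·(-2) + 0.6882·(-1) + 0.2294·0 + 0.0000·(-3) + (-0.6882)·2 = -2.0647.
u_2 = a_2 + 2.0647·e_1 = (-2.0000, 0.4211, 0.4737, -3.0000, 0.5789).
‖u_2‖ = 3.7063, so e_2 = (-0.5396, 0.1136, 0.1278, -0.8094, 0.1562).
e_1·a_3 = 0.0000·(-2) + 0.6882·2 + 0.2294·4 + 0.0000·(-1) + (-0.6882)·(-3) = 4.3589; e_2·a_3 = (-0.5396)·(-2) + 0.1136·2 + 0.1278·4 + (-0.8094)·(-1) + 0.1562·(-3) = 2.1585.
u_3 = a_3 − 4.3589·e_1 − 2.1585·e_2 = (-0.8352, -1.2452, 2.7241, 0.7471, -0.3372).
‖u_3‖ = 3.2157, so e_3 = (-0.2597, -0.3872, 0.8471, 0.2323, -0.1048).
e_1·a_4 = 0.0000·2 + 0.6882·2 + 0.2294·(-4) + 0.0000·(-1) + (-0.6882)·3 = -1.6059; e_2·a_4 = (-0.5396)·2 + 0.1136·2 + 0.1278·(-4) + (-0.8094)·(-1) + 0.1562·3 = -0.0852; e_3·a_4 = (-0.2597)·2 + (-0.3872)·2 + 0.8471·(-4) + 0.2323·(-1) + (-0.1048)·3 = -5.2293.
u_4 = a_4 + 1.6059·e_1 + 0.0852·e_2 + 5.2293·e_3 = (0.5958, 1.0900, 0.8092, 0.1460, 1.3598).
‖u_4‖ = 2.0170, so e_4 = (0.2954, 0.5404, 0.4012, 0.0724, 0.6742).
Qᵀb = (-3.4412, -1.1076, -1.7443, 0.1279).
Back-substitute: x_4 = 0.1279/2.0170 = 0.0634.
x_3 = (-1.7443 + 5.2293·0.0634)/3.2157 = -0.4393.
x_2 = (-1.1076 − 2.1585·(-0.4393) + 0.0852·0.0634)/3.7063 = -0.0415.
x_1 = (-3.4412 + 2.0647·(-0.0415) − 4.3589·(-0.4393) + 1.6059·0.0634)/4.3589 = -0.3464.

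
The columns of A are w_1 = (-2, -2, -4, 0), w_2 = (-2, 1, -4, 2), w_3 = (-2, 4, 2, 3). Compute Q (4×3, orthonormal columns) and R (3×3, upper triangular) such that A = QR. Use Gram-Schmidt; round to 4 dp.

Q = [[-0.4082, -0.1474, -0.8611], [-0.4082, 0.7372, -0.0957], [-0.8165, -0.2949, 0.4784], [0.0000, 0.5898, 0.1435]], R = [[4.8990, 3.6742, -2.4495], [0.0000, 3.3912, 4.4233], [0.0000, 0.0000, 2.7267]]

q_1 = w_1/‖w_1‖ = (-2, -2, -4, 0)/4.8990 = (-0.4082, -0.4082, -0.8165, 0.0000).
r_{12} = q_1·w_2 = 3.6742.
u_2 = w_2 − 3.6742·q_1 = (-0.5000, 2.5000, -1.0000, 2.0000).
‖u_2‖ = 3.3912, so q_2 = (-0.1474, 0.7372, -0.2949, 0.5898).
r_{13} = q_1·w_3 = -2.4495; r_{23} = q_2·w_3 = 4.4233.
u_3 = w_3 + 2.4495·q_1 − 4.4233·q_2 = (-2.3478, -0.2609, 1.3043, 0.3913).
‖u_3‖ = 2.7267, so q_3 = (-0.8611, -0.0957, 0.4784, 0.1435).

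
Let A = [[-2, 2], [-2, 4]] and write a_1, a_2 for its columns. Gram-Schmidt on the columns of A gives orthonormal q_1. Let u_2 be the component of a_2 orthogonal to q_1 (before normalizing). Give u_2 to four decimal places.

q_1 = a_1/‖a_1‖ = (-2, -2)/2.8284 = (-0.7071, -0.7071).
r_{12} = q_1·a_2 = -4.2426.
u_2 = a_2 + 4.2426·q_1 = (-1.0000, 1.0000).

u_2 = (-1.0000, 1.0000)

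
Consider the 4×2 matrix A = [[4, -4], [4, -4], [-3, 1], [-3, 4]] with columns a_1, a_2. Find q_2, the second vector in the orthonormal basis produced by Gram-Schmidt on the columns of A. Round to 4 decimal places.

q_2 = (-0.1093, -0.1093, -0.8290, 0.5375)

a_1 = (4, 4, -3, -3); ‖a_1‖ = 7.0711, so q_1 = (0.5657, 0.5657, -0.4243, -0.4243).
q_1·a_2 = 0.5657·(-4) + 0.5657·(-4) + (-0.4243)·1 + (-0.4243)·4 = -6.6468.
u_2 = a_2 + 6.6468·q_1 = (-0.2400, -0.2400, -1.8200, 1.1800).
‖u_2‖ = 2.1954, so q_2 = (-0.1093, -0.1093, -0.8290, 0.5375).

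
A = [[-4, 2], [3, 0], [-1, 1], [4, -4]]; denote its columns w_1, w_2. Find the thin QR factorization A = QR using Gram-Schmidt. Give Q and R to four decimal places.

q_1 = w_1/‖w_1‖ = (-4, 3, -1, 4)/6.4807 = (-0.6172, 0.4629, -0.1543, 0.6172).
r_{12} = q_1·w_2 = -3.8576.
u_2 = w_2 + 3.8576·q_1 = (-0.3810, 1.7857, 0.4048, -1.6190).
‖u_2‖ = 2.4737, so q_2 = (-0.1540, 0.7219, 0.1636, -0.6545).

Q = [[-0.6172, -0.1540], [0.4629, 0.7219], [-0.1543, 0.1636], [0.6172, -0.6545]], R = [[6.4807, -3.8576], [0.0000, 2.4737]]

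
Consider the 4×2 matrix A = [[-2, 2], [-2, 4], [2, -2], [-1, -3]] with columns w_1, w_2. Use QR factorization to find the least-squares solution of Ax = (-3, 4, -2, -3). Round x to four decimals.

q_1 = w_1/‖w_1‖ = (-2, -2, 2, -1)/3.6056 = (-0.5547, -0.5547, 0.5547, -0.2774).
r_{12} = q_1·w_2 = -3.6056.
u_2 = w_2 + 3.6056·q_1 = (0.0000, 2.0000, 0.0000, -4.0000).
‖u_2‖ = 4.4721, so q_2 = (0.0000, 0.4472, 0.0000, -0.8944).
Qᵀb = (-0.8321, 4.4721).
Back-substitute: x_2 = 4.4721/4.4721 = 1.0000.
x_1 = (-0.8321 + 3.6056·1.0000)/3.6056 = 0.7692.

x = (0.7692, 1.0000)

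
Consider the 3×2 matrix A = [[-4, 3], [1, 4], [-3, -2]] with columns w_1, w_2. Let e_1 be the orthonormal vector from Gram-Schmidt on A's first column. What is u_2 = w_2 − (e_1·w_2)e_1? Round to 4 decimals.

w_1 = (-4, 1, -3); ‖w_1‖ = 5.0990, so e_1 = (-0.7845, 0.1961, -0.5883).
e_1·w_2 = (-0.7845)·3 + 0.1961·4 + (-0.5883)·(-2) = -0.3922.
u_2 = w_2 + 0.3922·e_1 = (2.6923, 4.0769, -2.2308).

u_2 = (2.6923, 4.0769, -2.2308)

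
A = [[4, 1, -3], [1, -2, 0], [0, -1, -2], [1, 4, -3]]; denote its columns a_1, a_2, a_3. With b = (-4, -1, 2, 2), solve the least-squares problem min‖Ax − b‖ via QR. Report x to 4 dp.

a_1 = (4, 1, 0, 1); ‖a_1‖ = 4.2426, so e_1 = (0.9428, 0.2357, 0.0000, 0.2357).
e_1·a_2 = 0.9428·1 + 0.2357·(-2) + 0.0000·(-1) + 0.2357·4 = 1.4142.
u_2 = a_2 − 1.4142·e_1 = (-0.3333, -2.3333, -1.0000, 3.6667).
‖u_2‖ = 4.4721, so e_2 = (-0.0745, -0.5217, -0.2236, 0.8199).
e_1·a_3 = 0.9428·(-3) + 0.2357·0 + 0.0000·(-2) + 0.2357·(-3) = -3.5355; e_2·a_3 = (-0.0745)·(-3) + (-0.5217)·0 + (-0.2236)·(-2) + 0.8199·(-3) = -1.7889.
u_3 = a_3 + 3.5355·e_1 + 1.7889·e_2 = (0.2000, -0.1000, -2.4000, -0.7000).
‖u_3‖ = 2.5100, so e_3 = (0.0797, -0.0398, -0.9562, -0.2789).
Qᵀb = (-3.5355, 2.0125, -2.7490).
Back-substitute: x_3 = -2.7490/2.5100 = -1.0952.
x_2 = (2.0125 + 1.7889·(-1.0952))/4.4721 = 0.0119.
x_1 = (-3.5355 − 1.4142·0.0119 + 3.5355·(-1.0952))/4.2426 = -1.7500.

x = (-1.7500, 0.0119, -1.0952)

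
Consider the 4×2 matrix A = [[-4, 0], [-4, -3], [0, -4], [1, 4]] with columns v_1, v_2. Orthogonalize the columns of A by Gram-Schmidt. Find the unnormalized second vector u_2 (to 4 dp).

e_1 = v_1/‖v_1‖ = (-4, -4, 0, 1)/5.7446 = (-0.6963, -0.6963, 0.0000, 0.1741).
r_{12} = e_1·v_2 = 2.7852.
u_2 = v_2 − 2.7852·e_1 = (1.9394, -1.0606, -4.0000, 3.5152).

u_2 = (1.9394, -1.0606, -4.0000, 3.5152)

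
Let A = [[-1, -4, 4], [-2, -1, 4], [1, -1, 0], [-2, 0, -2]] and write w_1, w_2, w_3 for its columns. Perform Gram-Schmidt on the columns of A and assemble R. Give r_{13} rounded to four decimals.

r_{13} = -2.5298

e_1 = w_1/‖w_1‖ = (-1, -2, 1, -2)/3.1623 = (-0.3162, -0.6325, 0.3162, -0.6325).
r_{13} = e_1·w_3 = -2.5298.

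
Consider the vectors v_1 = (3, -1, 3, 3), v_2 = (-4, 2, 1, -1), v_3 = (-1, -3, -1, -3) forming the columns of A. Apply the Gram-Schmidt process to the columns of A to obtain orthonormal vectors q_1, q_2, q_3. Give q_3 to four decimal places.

q_1 = v_1/‖v_1‖ = (3, -1, 3, 3)/5.2915 = (0.5669, -0.1890, 0.5669, 0.5669).
r_{12} = q_1·v_2 = -2.6458.
u_2 = v_2 + 2.6458·q_1 = (-2.5000, 1.5000, 2.5000, 0.5000).
‖u_2‖ = 3.8730, so q_2 = (-0.6455, 0.3873, 0.6455, 0.1291).
r_{13} = q_1·v_3 = -2.2678; r_{23} = q_2·v_3 = -1.5492.
u_3 = v_3 + 2.2678·q_1 + 1.5492·q_2 = (-0.7143, -2.8286, 1.2857, -1.5143).
‖u_3‖ = 3.5295, so q_3 = (-0.2024, -0.8014, 0.3643, -0.4290).

q_3 = (-0.2024, -0.8014, 0.3643, -0.4290)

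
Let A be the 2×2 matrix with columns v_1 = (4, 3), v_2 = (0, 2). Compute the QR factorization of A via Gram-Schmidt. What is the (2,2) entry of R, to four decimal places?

r_{22} = 1.6000

v_1 = (4, 3); ‖v_1‖ = 5.0000, so q_1 = (0.8000, 0.6000).
q_1·v_2 = 0.8000·0 + 0.6000·2 = 1.2000.
u_2 = v_2 − 1.2000·q_1 = (-0.9600, 1.2800).
r_{22} = ‖u_2‖ = 1.6000.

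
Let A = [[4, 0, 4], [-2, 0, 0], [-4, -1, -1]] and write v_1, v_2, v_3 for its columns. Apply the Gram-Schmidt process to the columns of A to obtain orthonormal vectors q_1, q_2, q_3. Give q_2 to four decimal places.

q_2 = (-0.5963, 0.2981, -0.7454)

v_1 = (4, -2, -4); ‖v_1‖ = 6.0000, so q_1 = (0.6667, -0.3333, -0.6667).
q_1·v_2 = 0.6667·0 + (-0.3333)·0 + (-0.6667)·(-1) = 0.6667.
u_2 = v_2 − 0.6667·q_1 = (-0.4444, 0.2222, -0.5556).
‖u_2‖ = 0.7454, so q_2 = (-0.5963, 0.2981, -0.7454).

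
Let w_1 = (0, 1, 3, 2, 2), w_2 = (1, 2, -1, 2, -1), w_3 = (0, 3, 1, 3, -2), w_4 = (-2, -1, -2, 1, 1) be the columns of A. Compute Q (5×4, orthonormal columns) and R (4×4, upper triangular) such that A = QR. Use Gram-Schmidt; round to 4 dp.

Q = [[0.0000, 0.3023, -0.5110, -0.7368], [0.2357, 0.5878, 0.1447, -0.1832], [0.7071, -0.3527, 0.4477, -0.3974], [0.4714, 0.5710, -0.0249, 0.4645], [0.4714, -0.3359, -0.7190, 0.2233]], R = [[4.2426, 0.2357, 1.8856, -0.7071], [0.0000, 3.3082, 3.7952, -0.2519], [0.0000, 0.0000, 2.2451, -0.7619], [0.0000, 0.0000, 0.0000, 3.1394]]

w_1 = (0, 1, 3, 2, 2); ‖w_1‖ = 4.2426, so e_1 = (0.0000, 0.2357, 0.7071, 0.4714, 0.4714).
e_1·w_2 = 0.0000·1 + 0.2357·2 + 0.7071·(-1) + 0.4714·2 + 0.4714·(-1) = 0.2357.
u_2 = w_2 − 0.2357·e_1 = (1.0000, 1.9444, -1.1667, 1.8889, -1.1111).
‖u_2‖ = 3.3082, so e_2 = (0.3023, 0.5878, -0.3527, 0.5710, -0.3359).
e_1·w_3 = 0.0000·0 + 0.2357·3 + 0.7071·1 + 0.4714·3 + 0.4714·(-2) = 1.8856; e_2·w_3 = 0.3023·0 + 0.5878·3 + (-0.3527)·1 + 0.5710·3 + (-0.3359)·(-2) = 3.7952.
u_3 = w_3 − 1.8856·e_1 − 3.7952·e_2 = (-1.1472, 0.3249, 1.0051, -0.0558, -1.6142).
‖u_3‖ = 2.2451, so e_3 = (-0.5110, 0.1447, 0.4477, -0.0249, -0.7190).
e_1·w_4 = 0.0000·(-2) + 0.2357·(-1) + 0.7071·(-2) + 0.4714·1 + 0.4714·1 = -0.7071; e_2·w_4 = 0.3023·(-2) + 0.5878·(-1) + (-0.3527)·(-2) + 0.5710·1 + (-0.3359)·1 = -0.2519; e_3·w_4 = (-0.5110)·(-2) + 0.1447·(-1) + 0.4477·(-2) + (-0.0249)·1 + (-0.7190)·1 = -0.7619.
u_4 = w_4 + 0.7071·e_1 + 0.2519·e_2 + 0.7619·e_3 = (-2.3132, -0.5750, -1.2477, 1.4582, 0.7009).
‖u_4‖ = 3.1394, so e_4 = (-0.7368, -0.1832, -0.3974, 0.4645, 0.2233).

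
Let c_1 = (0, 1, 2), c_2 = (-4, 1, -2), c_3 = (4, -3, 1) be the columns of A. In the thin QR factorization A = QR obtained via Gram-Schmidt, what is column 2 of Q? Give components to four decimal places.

c_1 = (0, 1, 2); ‖c_1‖ = 2.2361, so q_1 = (0.0000, 0.4472, 0.8944).
q_1·c_2 = 0.0000·(-4) + 0.4472·1 + 0.8944·(-2) = -1.3416.
u_2 = c_2 + 1.3416·q_1 = (-4.0000, 1.6000, -0.8000).
‖u_2‖ = 4.3818, so q_2 = (-0.9129, 0.3651, -0.1826).

q_2 = (-0.9129, 0.3651, -0.1826)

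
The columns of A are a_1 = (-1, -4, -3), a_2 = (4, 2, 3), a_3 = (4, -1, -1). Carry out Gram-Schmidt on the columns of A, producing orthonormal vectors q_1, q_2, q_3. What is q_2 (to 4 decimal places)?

a_1 = (-1, -4, -3); ‖a_1‖ = 5.0990, so q_1 = (-0.1961, -0.7845, -0.5883).
q_1·a_2 = (-0.1961)·4 + (-0.7845)·2 + (-0.5883)·3 = -4.1184.
u_2 = a_2 + 4.1184·q_1 = (3.1923, -1.2308, 0.5769).
‖u_2‖ = 3.4696, so q_2 = (0.9201, -0.3547, 0.1663).

q_2 = (0.9201, -0.3547, 0.1663)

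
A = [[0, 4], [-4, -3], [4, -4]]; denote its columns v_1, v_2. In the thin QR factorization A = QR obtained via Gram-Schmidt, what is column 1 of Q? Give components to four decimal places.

e_1 = (0.0000, -0.7071, 0.7071)

v_1 = (0, -4, 4); ‖v_1‖ = 5.6569, so e_1 = (0.0000, -0.7071, 0.7071).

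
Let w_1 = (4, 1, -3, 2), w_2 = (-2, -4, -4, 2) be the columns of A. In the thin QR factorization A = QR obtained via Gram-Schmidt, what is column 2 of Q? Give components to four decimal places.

e_2 = (-0.4033, -0.6579, -0.5730, 0.2759)

w_1 = (4, 1, -3, 2); ‖w_1‖ = 5.4772, so e_1 = (0.7303, 0.1826, -0.5477, 0.3651).
e_1·w_2 = 0.7303·(-2) + 0.1826·(-4) + (-0.5477)·(-4) + 0.3651·2 = 0.7303.
u_2 = w_2 − 0.7303·e_1 = (-2.5333, -4.1333, -3.6000, 1.7333).
‖u_2‖ = 6.2823, so e_2 = (-0.4033, -0.6579, -0.5730, 0.2759).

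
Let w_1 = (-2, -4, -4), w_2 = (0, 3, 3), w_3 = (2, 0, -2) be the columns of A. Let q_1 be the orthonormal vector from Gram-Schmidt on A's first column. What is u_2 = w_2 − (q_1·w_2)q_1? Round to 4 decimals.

w_1 = (-2, -4, -4); ‖w_1‖ = 6.0000, so q_1 = (-0.3333, -0.6667, -0.6667).
q_1·w_2 = (-0.3333)·0 + (-0.6667)·3 + (-0.6667)·3 = -4.0000.
u_2 = w_2 + 4.0000·q_1 = (-1.3333, 0.3333, 0.3333).

u_2 = (-1.3333, 0.3333, 0.3333)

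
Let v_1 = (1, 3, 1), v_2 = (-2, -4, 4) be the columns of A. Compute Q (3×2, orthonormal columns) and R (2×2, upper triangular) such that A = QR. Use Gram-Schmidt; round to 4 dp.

Q = [[0.3015, -0.2103], [0.9045, -0.2453], [0.3015, 0.9463]], R = [[3.3166, -3.0151], [0.0000, 5.1874]]

q_1 = v_1/‖v_1‖ = (1, 3, 1)/3.3166 = (0.3015, 0.9045, 0.3015).
r_{12} = q_1·v_2 = -3.0151.
u_2 = v_2 + 3.0151·q_1 = (-1.0909, -1.2727, 4.9091).
‖u_2‖ = 5.1874, so q_2 = (-0.2103, -0.2453, 0.9463).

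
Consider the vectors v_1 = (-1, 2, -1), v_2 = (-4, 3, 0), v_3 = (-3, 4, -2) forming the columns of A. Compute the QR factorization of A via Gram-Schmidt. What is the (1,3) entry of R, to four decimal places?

r_{13} = 5.3072

q_1 = v_1/‖v_1‖ = (-1, 2, -1)/2.4495 = (-0.4082, 0.8165, -0.4082).
r_{13} = q_1·v_3 = 5.3072.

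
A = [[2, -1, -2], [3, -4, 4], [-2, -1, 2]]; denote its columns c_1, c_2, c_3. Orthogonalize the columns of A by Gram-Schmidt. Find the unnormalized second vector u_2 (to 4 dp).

e_1 = c_1/‖c_1‖ = (2, 3, -2)/4.1231 = (0.4851, 0.7276, -0.4851).
r_{12} = e_1·c_2 = -2.9104.
u_2 = c_2 + 2.9104·e_1 = (0.4118, -1.8824, -2.4118).

u_2 = (0.4118, -1.8824, -2.4118)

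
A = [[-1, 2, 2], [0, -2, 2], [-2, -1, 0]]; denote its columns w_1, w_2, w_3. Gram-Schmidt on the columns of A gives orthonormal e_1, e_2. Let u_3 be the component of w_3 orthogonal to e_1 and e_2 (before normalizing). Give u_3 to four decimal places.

w_1 = (-1, 0, -2); ‖w_1‖ = 2.2361, so e_1 = (-0.4472, 0.0000, -0.8944).
e_1·w_2 = (-0.4472)·2 + 0.0000·(-2) + (-0.8944)·(-1) = 0.0000.
u_2 = w_2 + 0.0000·e_1 = (2.0000, -2.0000, -1.0000).
‖u_2‖ = 3.0000, so e_2 = (0.6667, -0.6667, -0.3333).
e_1·w_3 = (-0.4472)·2 + 0.0000·2 + (-0.8944)·0 = -0.8944; e_2·w_3 = 0.6667·2 + (-0.6667)·2 + (-0.3333)·0 = 0.0000.
u_3 = w_3 + 0.8944·e_1 + 0.0000·e_2 = (1.6000, 2.0000, -0.8000).

u_3 = (1.6000, 2.0000, -0.8000)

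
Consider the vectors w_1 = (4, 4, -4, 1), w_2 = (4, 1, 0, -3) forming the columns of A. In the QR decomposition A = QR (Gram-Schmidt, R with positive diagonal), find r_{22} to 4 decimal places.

e_1 = w_1/‖w_1‖ = (4, 4, -4, 1)/7.0000 = (0.5714, 0.5714, -0.5714, 0.1429).
r_{12} = e_1·w_2 = 2.4286.
u_2 = w_2 − 2.4286·e_1 = (2.6122, -0.3878, 1.3878, -3.3469).
r_{22} = ‖u_2‖ = 4.4835.

r_{22} = 4.4835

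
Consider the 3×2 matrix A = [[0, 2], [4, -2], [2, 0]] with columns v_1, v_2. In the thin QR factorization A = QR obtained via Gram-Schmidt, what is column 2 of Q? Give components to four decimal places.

v_1 = (0, 4, 2); ‖v_1‖ = 4.4721, so e_1 = (0.0000, 0.8944, 0.4472).
e_1·v_2 = 0.0000·2 + 0.8944·(-2) + 0.4472·0 = -1.7889.
u_2 = v_2 + 1.7889·e_1 = (2.0000, -0.4000, 0.8000).
‖u_2‖ = 2.1909, so e_2 = (0.9129, -0.1826, 0.3651).

e_2 = (0.9129, -0.1826, 0.3651)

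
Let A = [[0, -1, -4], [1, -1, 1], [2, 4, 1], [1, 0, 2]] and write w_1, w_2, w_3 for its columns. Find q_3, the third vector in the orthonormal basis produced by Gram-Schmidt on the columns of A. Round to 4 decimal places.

q_3 = (-0.9227, 0.1007, -0.2055, 0.3103)

w_1 = (0, 1, 2, 1); ‖w_1‖ = 2.4495, so q_1 = (0.0000, 0.4082, 0.8165, 0.4082).
q_1·w_2 = 0.0000·(-1) + 0.4082·(-1) + 0.8165·4 + 0.4082·0 = 2.8577.
u_2 = w_2 − 2.8577·q_1 = (-1.0000, -2.1667, 1.6667, -1.1667).
‖u_2‖ = 3.1358, so q_2 = (-0.3189, -0.6909, 0.5315, -0.3720).
q_1·w_3 = 0.0000·(-4) + 0.4082·1 + 0.8165·1 + 0.4082·2 = 2.0412; q_2·w_3 = (-0.3189)·(-4) + (-0.6909)·1 + 0.5315·1 + (-0.3720)·2 = 0.3720.
u_3 = w_3 − 2.0412·q_1 − 0.3720·q_2 = (-3.8814, 0.4237, -0.8644, 1.3051).
‖u_3‖ = 4.2065, so q_3 = (-0.9227, 0.1007, -0.2055, 0.3103).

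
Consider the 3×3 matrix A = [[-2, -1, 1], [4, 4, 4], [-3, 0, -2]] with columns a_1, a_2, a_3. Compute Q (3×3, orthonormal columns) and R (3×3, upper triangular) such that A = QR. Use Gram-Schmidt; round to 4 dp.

a_1 = (-2, 4, -3); ‖a_1‖ = 5.3852, so q_1 = (-0.3714, 0.7428, -0.5571).
q_1·a_2 = (-0.3714)·(-1) + 0.7428·4 + (-0.5571)·0 = 3.3425.
u_2 = a_2 − 3.3425·q_1 = (0.2414, 1.5172, 1.8621).
‖u_2‖ = 2.4140, so q_2 = (0.1000, 0.6285, 0.7713).
q_1·a_3 = (-0.3714)·1 + 0.7428·4 + (-0.5571)·(-2) = 3.7139; q_2·a_3 = 0.1000·1 + 0.6285·4 + 0.7713·(-2) = 1.0713.
u_3 = a_3 − 3.7139·q_1 − 1.0713·q_2 = (2.2722, 0.5680, -0.7574).
‖u_3‖ = 2.4615, so q_3 = (0.9231, 0.2308, -0.3077).

Q = [[-0.3714, 0.1000, 0.9231], [0.7428, 0.6285, 0.2308], [-0.5571, 0.7713, -0.3077]], R = [[5.3852, 3.3425, 3.7139], [0.0000, 2.4140, 1.0713], [0.0000, 0.0000, 2.4615]]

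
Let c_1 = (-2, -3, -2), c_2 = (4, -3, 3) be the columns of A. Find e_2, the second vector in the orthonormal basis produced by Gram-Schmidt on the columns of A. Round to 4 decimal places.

e_1 = c_1/‖c_1‖ = (-2, -3, -2)/4.1231 = (-0.4851, -0.7276, -0.4851).
r_{12} = e_1·c_2 = -1.2127.
u_2 = c_2 + 1.2127·e_1 = (3.4118, -3.8824, 2.4118).
‖u_2‖ = 5.7035, so e_2 = (0.5982, -0.6807, 0.4229).

e_2 = (0.5982, -0.6807, 0.4229)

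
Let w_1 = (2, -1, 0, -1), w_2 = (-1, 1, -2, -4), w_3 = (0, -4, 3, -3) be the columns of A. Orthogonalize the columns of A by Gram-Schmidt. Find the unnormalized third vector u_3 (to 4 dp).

w_1 = (2, -1, 0, -1); ‖w_1‖ = 2.4495, so e_1 = (0.8165, -0.4082, 0.0000, -0.4082).
e_1·w_2 = 0.8165·(-1) + (-0.4082)·1 + 0.0000·(-2) + (-0.4082)·(-4) = 0.4082.
u_2 = w_2 − 0.4082·e_1 = (-1.3333, 1.1667, -2.0000, -3.8333).
‖u_2‖ = 4.6726, so e_2 = (-0.2854, 0.2497, -0.4280, -0.8204).
e_1·w_3 = 0.8165·0 + (-0.4082)·(-4) + 0.0000·3 + (-0.4082)·(-3) = 2.8577; e_2·w_3 = (-0.2854)·0 + 0.2497·(-4) + (-0.4280)·3 + (-0.8204)·(-3) = 0.1783.
u_3 = w_3 − 2.8577·e_1 − 0.1783·e_2 = (-2.2824, -2.8779, 3.0763, -1.6870).

u_3 = (-2.2824, -2.8779, 3.0763, -1.6870)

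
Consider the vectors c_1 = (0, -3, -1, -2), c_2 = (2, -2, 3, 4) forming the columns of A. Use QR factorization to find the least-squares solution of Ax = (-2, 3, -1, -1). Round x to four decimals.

c_1 = (0, -3, -1, -2); ‖c_1‖ = 3.7417, so q_1 = (0.0000, -0.8018, -0.2673, -0.5345).
q_1·c_2 = 0.0000·2 + (-0.8018)·(-2) + (-0.2673)·3 + (-0.5345)·4 = -1.3363.
u_2 = c_2 + 1.3363·q_1 = (2.0000, -3.0714, 2.6429, 3.2857).
‖u_2‖ = 5.5870, so q_2 = (0.3580, -0.5497, 0.4730, 0.5881).
Qᵀb = (-1.6036, -3.4263).
Back-substitute: x_2 = -3.4263/5.5870 = -0.6133.
x_1 = (-1.6036 + 1.3363·(-0.6133))/3.7417 = -0.6476.

x = (-0.6476, -0.6133)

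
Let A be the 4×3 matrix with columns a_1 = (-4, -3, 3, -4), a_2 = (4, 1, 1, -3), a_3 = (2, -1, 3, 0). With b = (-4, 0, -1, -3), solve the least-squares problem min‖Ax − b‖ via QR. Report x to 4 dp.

x = (0.6043, 0.2015, -1.1023)

q_1 = a_1/‖a_1‖ = (-4, -3, 3, -4)/7.0711 = (-0.5657, -0.4243, 0.4243, -0.5657).
r_{12} = q_1·a_2 = -0.5657.
u_2 = a_2 + 0.5657·q_1 = (3.6800, 0.7600, 1.2400, -3.3200).
‖u_2‖ = 5.1653, so q_2 = (0.7125, 0.1471, 0.2401, -0.6428).
r_{13} = q_1·a_3 = 0.5657; r_{23} = q_2·a_3 = 1.9980.
u_3 = a_3 − 0.5657·q_1 − 1.9980·q_2 = (0.8966, -1.0540, 2.2804, 1.6042).
‖u_3‖ = 3.1126, so q_3 = (0.2880, -0.3386, 0.7326, 0.5154).
Qᵀb = (3.5355, -1.1616, -3.4310).
Back-substitute: x_3 = -3.4310/3.1126 = -1.1023.
x_2 = (-1.1616 − 1.9980·(-1.1023))/5.1653 = 0.2015.
x_1 = (3.5355 + 0.5657·0.2015 − 0.5657·(-1.1023))/7.0711 = 0.6043.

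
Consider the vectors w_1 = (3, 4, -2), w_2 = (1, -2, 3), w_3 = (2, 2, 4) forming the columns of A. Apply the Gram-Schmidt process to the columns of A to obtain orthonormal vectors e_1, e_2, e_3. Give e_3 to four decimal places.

w_1 = (3, 4, -2); ‖w_1‖ = 5.3852, so e_1 = (0.5571, 0.7428, -0.3714).
e_1·w_2 = 0.5571·1 + 0.7428·(-2) + (-0.3714)·3 = -2.0426.
u_2 = w_2 + 2.0426·e_1 = (2.1379, -0.4828, 2.2414).
‖u_2‖ = 3.1349, so e_2 = (0.6820, -0.1540, 0.7150).
e_1·w_3 = 0.5571·2 + 0.7428·2 + (-0.3714)·4 = 1.1142; e_2·w_3 = 0.6820·2 + (-0.1540)·2 + 0.7150·4 = 3.9159.
u_3 = w_3 − 1.1142·e_1 − 3.9159·e_2 = (-1.2912, 1.7754, 1.6140).
‖u_3‖ = 2.7248, so e_3 = (-0.4739, 0.6516, 0.5923).

e_3 = (-0.4739, 0.6516, 0.5923)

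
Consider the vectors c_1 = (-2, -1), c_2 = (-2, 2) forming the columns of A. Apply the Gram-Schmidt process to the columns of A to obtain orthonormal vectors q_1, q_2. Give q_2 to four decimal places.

q_2 = (-0.4472, 0.8944)

c_1 = (-2, -1); ‖c_1‖ = 2.2361, so q_1 = (-0.8944, -0.4472).
q_1·c_2 = (-0.8944)·(-2) + (-0.4472)·2 = 0.8944.
u_2 = c_2 − 0.8944·q_1 = (-1.2000, 2.4000).
‖u_2‖ = 2.6833, so q_2 = (-0.4472, 0.8944).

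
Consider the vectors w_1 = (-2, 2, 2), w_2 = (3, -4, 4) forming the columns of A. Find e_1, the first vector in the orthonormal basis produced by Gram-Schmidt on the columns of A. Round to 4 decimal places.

e_1 = (-0.5774, 0.5774, 0.5774)

w_1 = (-2, 2, 2); ‖w_1‖ = 3.4641, so e_1 = (-0.5774, 0.5774, 0.5774).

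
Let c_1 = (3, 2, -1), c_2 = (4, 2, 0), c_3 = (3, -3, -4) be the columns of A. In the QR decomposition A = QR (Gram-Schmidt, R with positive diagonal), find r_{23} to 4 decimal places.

e_1 = c_1/‖c_1‖ = (3, 2, -1)/3.7417 = (0.8018, 0.5345, -0.2673).
r_{12} = e_1·c_2 = 4.2762.
u_2 = c_2 − 4.2762·e_1 = (0.5714, -0.2857, 1.1429).
‖u_2‖ = 1.3093, so e_2 = (0.4364, -0.2182, 0.8729).
r_{23} = e_2·c_3 = -1.5275.

r_{23} = -1.5275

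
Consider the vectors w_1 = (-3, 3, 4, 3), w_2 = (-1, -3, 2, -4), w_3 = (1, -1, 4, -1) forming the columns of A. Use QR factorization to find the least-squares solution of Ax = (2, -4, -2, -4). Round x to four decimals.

w_1 = (-3, 3, 4, 3); ‖w_1‖ = 6.5574, so q_1 = (-0.4575, 0.4575, 0.6100, 0.4575).
q_1·w_2 = (-0.4575)·(-1) + 0.4575·(-3) + 0.6100·2 + 0.4575·(-4) = -1.5250.
u_2 = w_2 + 1.5250·q_1 = (-1.6977, -2.3023, 2.9302, -3.3023).
‖u_2‖ = 5.2606, so q_2 = (-0.3227, -0.4377, 0.5570, -0.6277).
q_1·w_3 = (-0.4575)·1 + 0.4575·(-1) + 0.6100·4 + 0.4575·(-1) = 1.0675; q_2·w_3 = (-0.3227)·1 + (-0.4377)·(-1) + 0.5570·4 + (-0.6277)·(-1) = 2.9707.
u_3 = w_3 − 1.0675·q_1 − 2.9707·q_2 = (2.4471, -0.1882, 1.6941, 0.3765).
‖u_3‖ = 3.0059, so q_3 = (0.8141, -0.0626, 0.5636, 0.1252).
Qᵀb = (-5.7949, 2.5021, 0.2505).
Back-substitute: x_3 = 0.2505/3.0059 = 0.0833.
x_2 = (2.5021 − 2.9707·0.0833)/5.2606 = 0.4286.
x_1 = (-5.7949 + 1.5250·0.4286 − 1.0675·0.0833)/6.5574 = -0.7976.

x = (-0.7976, 0.4286, 0.0833)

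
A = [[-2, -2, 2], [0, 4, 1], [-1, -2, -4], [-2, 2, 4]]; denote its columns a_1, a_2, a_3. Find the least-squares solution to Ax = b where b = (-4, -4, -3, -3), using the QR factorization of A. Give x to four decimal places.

x = (2.5841, -0.8025, 0.5814)

e_1 = a_1/‖a_1‖ = (-2, 0, -1, -2)/3.0000 = (-0.6667, 0.0000, -0.3333, -0.6667).
r_{12} = e_1·a_2 = 0.6667.
u_2 = a_2 − 0.6667·e_1 = (-1.5556, 4.0000, -1.7778, 2.4444).
‖u_2‖ = 5.2493, so e_2 = (-0.2963, 0.7620, -0.3387, 0.4657).
r_{13} = e_1·a_3 = -2.6667; r_{23} = e_2·a_3 = 3.3867.
u_3 = a_3 + 2.6667·e_1 − 3.3867·e_2 = (1.2258, -1.5806, -3.7419, 0.6452).
‖u_3‖ = 4.2918, so e_3 = (0.2856, -0.3683, -0.8719, 0.1503).
Qᵀb = (5.6667, -2.2437, 2.4954).
Back-substitute: x_3 = 2.4954/4.2918 = 0.5814.
x_2 = (-2.2437 − 3.3867·0.5814)/5.2493 = -0.8025.
x_1 = (5.6667 − 0.6667·(-0.8025) + 2.6667·0.5814)/3.0000 = 2.5841.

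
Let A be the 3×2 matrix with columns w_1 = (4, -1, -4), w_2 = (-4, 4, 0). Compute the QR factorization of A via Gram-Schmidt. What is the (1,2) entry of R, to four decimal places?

w_1 = (4, -1, -4); ‖w_1‖ = 5.7446, so q_1 = (0.6963, -0.1741, -0.6963).
r_{12} = q_1·w_2 = -3.4816.

r_{12} = -3.4816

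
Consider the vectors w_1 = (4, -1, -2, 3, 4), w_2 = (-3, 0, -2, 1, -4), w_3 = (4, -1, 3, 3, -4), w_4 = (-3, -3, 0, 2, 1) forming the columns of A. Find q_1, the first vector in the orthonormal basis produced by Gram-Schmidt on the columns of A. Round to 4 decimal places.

w_1 = (4, -1, -2, 3, 4); ‖w_1‖ = 6.7823, so q_1 = (0.5898, -0.1474, -0.2949, 0.4423, 0.5898).

q_1 = (0.5898, -0.1474, -0.2949, 0.4423, 0.5898)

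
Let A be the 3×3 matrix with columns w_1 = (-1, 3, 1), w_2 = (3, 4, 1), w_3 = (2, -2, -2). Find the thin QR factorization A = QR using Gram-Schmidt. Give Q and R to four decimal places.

Q = [[-0.3015, 0.9506, -0.0733], [0.9045, 0.3095, 0.2933], [0.3015, 0.0221, -0.9532]], R = [[3.3166, 3.0151, -3.0151], [0.0000, 4.1121, 1.2380], [0.0000, 0.0000, 1.1732]]

w_1 = (-1, 3, 1); ‖w_1‖ = 3.3166, so q_1 = (-0.3015, 0.9045, 0.3015).
q_1·w_2 = (-0.3015)·3 + 0.9045·4 + 0.3015·1 = 3.0151.
u_2 = w_2 − 3.0151·q_1 = (3.9091, 1.2727, 0.0909).
‖u_2‖ = 4.1121, so q_2 = (0.9506, 0.3095, 0.0221).
q_1·w_3 = (-0.3015)·2 + 0.9045·(-2) + 0.3015·(-2) = -3.0151; q_2·w_3 = 0.9506·2 + 0.3095·(-2) + 0.0221·(-2) = 1.2380.
u_3 = w_3 + 3.0151·q_1 − 1.2380·q_2 = (-0.0860, 0.3441, -1.1183).
‖u_3‖ = 1.1732, so q_3 = (-0.0733, 0.2933, -0.9532).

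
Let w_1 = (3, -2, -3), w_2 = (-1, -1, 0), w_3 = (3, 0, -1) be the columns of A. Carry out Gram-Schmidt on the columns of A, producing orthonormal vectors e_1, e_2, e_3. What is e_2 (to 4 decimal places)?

e_2 = (-0.6177, -0.7803, -0.0975)

e_1 = w_1/‖w_1‖ = (3, -2, -3)/4.6904 = (0.6396, -0.4264, -0.6396).
r_{12} = e_1·w_2 = -0.2132.
u_2 = w_2 + 0.2132·e_1 = (-0.8636, -1.0909, -0.1364).
‖u_2‖ = 1.3981, so e_2 = (-0.6177, -0.7803, -0.0975).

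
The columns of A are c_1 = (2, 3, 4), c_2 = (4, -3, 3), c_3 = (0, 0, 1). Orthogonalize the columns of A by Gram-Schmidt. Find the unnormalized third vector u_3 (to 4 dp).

c_1 = (2, 3, 4); ‖c_1‖ = 5.3852, so e_1 = (0.3714, 0.5571, 0.7428).
e_1·c_2 = 0.3714·4 + 0.5571·(-3) + 0.7428·3 = 2.0426.
u_2 = c_2 − 2.0426·e_1 = (3.2414, -4.1379, 1.4828).
‖u_2‖ = 5.4615, so e_2 = (0.5935, -0.7577, 0.2715).
e_1·c_3 = 0.3714·0 + 0.5571·0 + 0.7428·1 = 0.7428; e_2·c_3 = 0.5935·0 + (-0.7577)·0 + 0.2715·1 = 0.2715.
u_3 = c_3 − 0.7428·e_1 − 0.2715·e_2 = (-0.4370, -0.2081, 0.3746).

u_3 = (-0.4370, -0.2081, 0.3746)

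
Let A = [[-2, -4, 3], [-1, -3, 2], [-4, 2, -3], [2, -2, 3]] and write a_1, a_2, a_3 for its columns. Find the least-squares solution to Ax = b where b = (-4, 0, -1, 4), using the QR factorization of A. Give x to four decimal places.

e_1 = a_1/‖a_1‖ = (-2, -1, -4, 2)/5.0000 = (-0.4000, -0.2000, -0.8000, 0.4000).
r_{12} = e_1·a_2 = -0.2000.
u_2 = a_2 + 0.2000·e_1 = (-4.0800, -3.0400, 1.8400, -1.9200).
‖u_2‖ = 5.7411, so e_2 = (-0.7107, -0.5295, 0.3205, -0.3344).
r_{13} = e_1·a_3 = 2.0000; r_{23} = e_2·a_3 = -5.1558.
u_3 = a_3 − 2.0000·e_1 + 5.1558·e_2 = (0.1359, -0.3301, 0.2524, 0.4757).
‖u_3‖ = 0.6461, so e_3 = (0.2104, -0.5109, 0.3907, 0.7363).
Qᵀb = (4.0000, 1.1844, 1.7130).
Back-substitute: x_3 = 1.7130/0.6461 = 2.6512.
x_2 = (1.1844 + 5.1558·2.6512)/5.7411 = 2.5872.
x_1 = (4.0000 + 0.2000·2.5872 − 2.0000·2.6512)/5.0000 = -0.1570.

x = (-0.1570, 2.5872, 2.6512)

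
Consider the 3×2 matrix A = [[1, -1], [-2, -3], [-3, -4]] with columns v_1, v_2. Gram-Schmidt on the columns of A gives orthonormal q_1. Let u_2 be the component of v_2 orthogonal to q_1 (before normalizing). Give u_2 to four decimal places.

u_2 = (-2.2143, -0.5714, -0.3571)

v_1 = (1, -2, -3); ‖v_1‖ = 3.7417, so q_1 = (0.2673, -0.5345, -0.8018).
q_1·v_2 = 0.2673·(-1) + (-0.5345)·(-3) + (-0.8018)·(-4) = 4.5434.
u_2 = v_2 − 4.5434·q_1 = (-2.2143, -0.5714, -0.3571).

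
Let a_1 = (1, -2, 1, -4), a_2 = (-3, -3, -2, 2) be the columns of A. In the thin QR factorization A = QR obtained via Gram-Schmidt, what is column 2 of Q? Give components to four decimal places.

q_2 = (-0.5500, -0.7458, -0.3449, 0.1492)

a_1 = (1, -2, 1, -4); ‖a_1‖ = 4.6904, so q_1 = (0.2132, -0.4264, 0.2132, -0.8528).
q_1·a_2 = 0.2132·(-3) + (-0.4264)·(-3) + 0.2132·(-2) + (-0.8528)·2 = -1.4924.
u_2 = a_2 + 1.4924·q_1 = (-2.6818, -3.6364, -1.6818, 0.7273).
‖u_2‖ = 4.8757, so q_2 = (-0.5500, -0.7458, -0.3449, 0.1492).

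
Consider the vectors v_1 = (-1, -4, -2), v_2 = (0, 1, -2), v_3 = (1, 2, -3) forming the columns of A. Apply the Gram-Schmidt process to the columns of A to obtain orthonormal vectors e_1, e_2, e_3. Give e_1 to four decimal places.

e_1 = (-0.2182, -0.8729, -0.4364)

v_1 = (-1, -4, -2); ‖v_1‖ = 4.5826, so e_1 = (-0.2182, -0.8729, -0.4364).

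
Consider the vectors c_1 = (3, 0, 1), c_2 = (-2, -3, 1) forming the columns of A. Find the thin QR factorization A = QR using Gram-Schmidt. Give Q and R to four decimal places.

Q = [[0.9487, -0.1474], [0.0000, -0.8847], [0.3162, 0.4423]], R = [[3.1623, -1.5811], [0.0000, 3.3912]]

c_1 = (3, 0, 1); ‖c_1‖ = 3.1623, so e_1 = (0.9487, 0.0000, 0.3162).
e_1·c_2 = 0.9487·(-2) + 0.0000·(-3) + 0.3162·1 = -1.5811.
u_2 = c_2 + 1.5811·e_1 = (-0.5000, -3.0000, 1.5000).
‖u_2‖ = 3.3912, so e_2 = (-0.1474, -0.8847, 0.4423).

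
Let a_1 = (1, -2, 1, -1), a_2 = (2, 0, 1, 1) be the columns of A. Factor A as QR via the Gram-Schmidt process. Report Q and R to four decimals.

a_1 = (1, -2, 1, -1); ‖a_1‖ = 2.6458, so q_1 = (0.3780, -0.7559, 0.3780, -0.3780).
q_1·a_2 = 0.3780·2 + (-0.7559)·0 + 0.3780·1 + (-0.3780)·1 = 0.7559.
u_2 = a_2 − 0.7559·q_1 = (1.7143, 0.5714, 0.7143, 1.2857).
‖u_2‖ = 2.3299, so q_2 = (0.7358, 0.2453, 0.3066, 0.5518).

Q = [[0.3780, 0.7358], [-0.7559, 0.2453], [0.3780, 0.3066], [-0.3780, 0.5518]], R = [[2.6458, 0.7559], [0.0000, 2.3299]]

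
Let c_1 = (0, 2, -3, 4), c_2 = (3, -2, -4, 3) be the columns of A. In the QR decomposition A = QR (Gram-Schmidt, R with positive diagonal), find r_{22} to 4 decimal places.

q_1 = c_1/‖c_1‖ = (0, 2, -3, 4)/5.3852 = (0.0000, 0.3714, -0.5571, 0.7428).
r_{12} = q_1·c_2 = 3.7139.
u_2 = c_2 − 3.7139·q_1 = (3.0000, -3.3793, -1.9310, 0.2414).
r_{22} = ‖u_2‖ = 4.9201.

r_{22} = 4.9201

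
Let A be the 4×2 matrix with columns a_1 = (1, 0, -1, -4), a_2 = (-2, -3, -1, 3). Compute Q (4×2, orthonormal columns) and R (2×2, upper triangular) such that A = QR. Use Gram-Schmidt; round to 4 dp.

Q = [[0.2357, -0.3463], [0.0000, -0.8132], [-0.2357, -0.4668], [-0.9428, 0.0301]], R = [[4.2426, -3.0641], [0.0000, 3.6893]]

a_1 = (1, 0, -1, -4); ‖a_1‖ = 4.2426, so e_1 = (0.2357, 0.0000, -0.2357, -0.9428).
e_1·a_2 = 0.2357·(-2) + 0.0000·(-3) + (-0.2357)·(-1) + (-0.9428)·3 = -3.0641.
u_2 = a_2 + 3.0641·e_1 = (-1.2778, -3.0000, -1.7222, 0.1111).
‖u_2‖ = 3.6893, so e_2 = (-0.3463, -0.8132, -0.4668, 0.0301).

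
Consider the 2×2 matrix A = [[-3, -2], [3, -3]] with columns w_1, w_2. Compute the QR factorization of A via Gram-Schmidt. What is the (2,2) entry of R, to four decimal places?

w_1 = (-3, 3); ‖w_1‖ = 4.2426, so q_1 = (-0.7071, 0.7071).
q_1·w_2 = (-0.7071)·(-2) + 0.7071·(-3) = -0.7071.
u_2 = w_2 + 0.7071·q_1 = (-2.5000, -2.5000).
r_{22} = ‖u_2‖ = 3.5355.

r_{22} = 3.5355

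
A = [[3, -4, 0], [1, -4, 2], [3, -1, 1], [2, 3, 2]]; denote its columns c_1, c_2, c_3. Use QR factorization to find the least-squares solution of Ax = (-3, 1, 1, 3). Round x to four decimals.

c_1 = (3, 1, 3, 2); ‖c_1‖ = 4.7958, so q_1 = (0.6255, 0.2085, 0.6255, 0.4170).
q_1·c_2 = 0.6255·(-4) + 0.2085·(-4) + 0.6255·(-1) + 0.4170·3 = -2.7107.
u_2 = c_2 + 2.7107·q_1 = (-2.3043, -3.4348, 0.6957, 4.1304).
‖u_2‖ = 5.8866, so q_2 = (-0.3915, -0.5835, 0.1182, 0.7017).
q_1·c_3 = 0.6255·0 + 0.2085·2 + 0.6255·1 + 0.4170·2 = 1.8766; q_2·c_3 = (-0.3915)·0 + (-0.5835)·2 + 0.1182·1 + 0.7017·2 = 0.3545.
u_3 = c_3 − 1.8766·q_1 − 0.3545·q_2 = (-1.0351, 1.8156, -0.2158, 0.9686).
‖u_3‖ = 2.3136, so q_3 = (-0.4474, 0.7847, -0.0933, 0.4187).
Qᵀb = (0.2085, 2.8141, 3.2897).
Back-substitute: x_3 = 3.2897/2.3136 = 1.4219.
x_2 = (2.8141 − 0.3545·1.4219)/5.8866 = 0.3924.
x_1 = (0.2085 + 2.7107·0.3924 − 1.8766·1.4219)/4.7958 = -0.2911.

x = (-0.2911, 0.3924, 1.4219)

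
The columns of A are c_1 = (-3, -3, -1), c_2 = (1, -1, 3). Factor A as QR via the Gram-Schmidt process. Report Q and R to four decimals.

Q = [[-0.6882, 0.1622], [-0.6882, -0.4542], [-0.2294, 0.8760]], R = [[4.3589, -0.6882], [0.0000, 3.2444]]

q_1 = c_1/‖c_1‖ = (-3, -3, -1)/4.3589 = (-0.6882, -0.6882, -0.2294).
r_{12} = q_1·c_2 = -0.6882.
u_2 = c_2 + 0.6882·q_1 = (0.5263, -1.4737, 2.8421).
‖u_2‖ = 3.2444, so q_2 = (0.1622, -0.4542, 0.8760).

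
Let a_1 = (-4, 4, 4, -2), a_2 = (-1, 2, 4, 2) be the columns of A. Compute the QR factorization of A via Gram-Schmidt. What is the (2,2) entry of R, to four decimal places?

r_{22} = 3.7314

a_1 = (-4, 4, 4, -2); ‖a_1‖ = 7.2111, so q_1 = (-0.5547, 0.5547, 0.5547, -0.2774).
q_1·a_2 = (-0.5547)·(-1) + 0.5547·2 + 0.5547·4 + (-0.2774)·2 = 3.3282.
u_2 = a_2 − 3.3282·q_1 = (0.8462, 0.1538, 2.1538, 2.9231).
r_{22} = ‖u_2‖ = 3.7314.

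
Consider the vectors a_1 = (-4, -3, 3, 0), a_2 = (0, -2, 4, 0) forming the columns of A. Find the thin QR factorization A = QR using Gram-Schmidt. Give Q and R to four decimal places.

q_1 = a_1/‖a_1‖ = (-4, -3, 3, 0)/5.8310 = (-0.6860, -0.5145, 0.5145, 0.0000).
r_{12} = q_1·a_2 = 3.0870.
u_2 = a_2 − 3.0870·q_1 = (2.1176, -0.4118, 2.4118, 0.0000).
‖u_2‖ = 3.2358, so q_2 = (0.6544, -0.1273, 0.7453, 0.0000).

Q = [[-0.6860, 0.6544], [-0.5145, -0.1273], [0.5145, 0.7453], [0.0000, 0.0000]], R = [[5.8310, 3.0870], [0.0000, 3.2358]]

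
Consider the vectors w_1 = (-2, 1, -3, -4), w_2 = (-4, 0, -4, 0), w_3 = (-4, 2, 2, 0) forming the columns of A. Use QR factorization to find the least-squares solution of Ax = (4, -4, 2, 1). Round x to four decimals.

w_1 = (-2, 1, -3, -4); ‖w_1‖ = 5.4772, so q_1 = (-0.3651, 0.1826, -0.5477, -0.7303).
q_1·w_2 = (-0.3651)·(-4) + 0.1826·0 + (-0.5477)·(-4) + (-0.7303)·0 = 3.6515.
u_2 = w_2 − 3.6515·q_1 = (-2.6667, -0.6667, -2.0000, 2.6667).
‖u_2‖ = 4.3205, so q_2 = (-0.6172, -0.1543, -0.4629, 0.6172).
q_1·w_3 = (-0.3651)·(-4) + 0.1826·2 + (-0.5477)·2 + (-0.7303)·0 = 0.7303; q_2·w_3 = (-0.6172)·(-4) + (-0.1543)·2 + (-0.4629)·2 + 0.6172·0 = 1.2344.
u_3 = w_3 − 0.7303·q_1 − 1.2344·q_2 = (-2.9714, 2.0571, 2.9714, -0.2286).
‖u_3‖ = 4.6843, so q_3 = (-0.6343, 0.4392, 0.6343, -0.0488).
Qᵀb = (-4.0166, -2.1602, -3.0741).
Back-substitute: x_3 = -3.0741/4.6843 = -0.6562.
x_2 = (-2.1602 − 1.2344·(-0.6562))/4.3205 = -0.3125.
x_1 = (-4.0166 − 3.6515·(-0.3125) − 0.7303·(-0.6562))/5.4772 = -0.4375.

x = (-0.4375, -0.3125, -0.6562)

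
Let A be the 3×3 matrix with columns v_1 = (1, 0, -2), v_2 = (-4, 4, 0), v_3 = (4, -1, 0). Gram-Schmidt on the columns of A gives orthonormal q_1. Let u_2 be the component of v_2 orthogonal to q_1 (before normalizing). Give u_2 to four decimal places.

u_2 = (-3.2000, 4.0000, -1.6000)

q_1 = v_1/‖v_1‖ = (1, 0, -2)/2.2361 = (0.4472, 0.0000, -0.8944).
r_{12} = q_1·v_2 = -1.7889.
u_2 = v_2 + 1.7889·q_1 = (-3.2000, 4.0000, -1.6000).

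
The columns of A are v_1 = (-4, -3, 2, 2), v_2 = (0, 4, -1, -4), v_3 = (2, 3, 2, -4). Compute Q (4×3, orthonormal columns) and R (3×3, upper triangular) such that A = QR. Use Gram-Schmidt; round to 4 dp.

q_1 = v_1/‖v_1‖ = (-4, -3, 2, 2)/5.7446 = (-0.6963, -0.5222, 0.3482, 0.3482).
r_{12} = q_1·v_2 = -3.8297.
u_2 = v_2 + 3.8297·q_1 = (-2.6667, 2.0000, 0.3333, -2.6667).
‖u_2‖ = 4.2817, so q_2 = (-0.6228, 0.4671, 0.0778, -0.6228).
r_{13} = q_1·v_3 = -3.6556; r_{23} = q_2·v_3 = 2.8026.
u_3 = v_3 + 3.6556·q_1 − 2.8026·q_2 = (1.2000, -0.2182, 3.0545, -0.9818).
‖u_3‖ = 3.4325, so q_3 = (0.3496, -0.0636, 0.8899, -0.2860).

Q = [[-0.6963, -0.6228, 0.3496], [-0.5222, 0.4671, -0.0636], [0.3482, 0.0778, 0.8899], [0.3482, -0.6228, -0.2860]], R = [[5.7446, -3.8297, -3.6556], [0.0000, 4.2817, 2.8026], [0.0000, 0.0000, 3.4325]]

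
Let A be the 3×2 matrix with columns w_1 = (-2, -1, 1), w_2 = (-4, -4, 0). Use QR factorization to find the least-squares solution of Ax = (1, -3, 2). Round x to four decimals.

x = (0.0000, 0.2500)

w_1 = (-2, -1, 1); ‖w_1‖ = 2.4495, so q_1 = (-0.8165, -0.4082, 0.4082).
q_1·w_2 = (-0.8165)·(-4) + (-0.4082)·(-4) + 0.4082·0 = 4.8990.
u_2 = w_2 − 4.8990·q_1 = (0.0000, -2.0000, -2.0000).
‖u_2‖ = 2.8284, so q_2 = (0.0000, -0.7071, -0.7071).
Qᵀb = (1.2247, 0.7071).
Back-substitute: x_2 = 0.7071/2.8284 = 0.2500.
x_1 = (1.2247 − 4.8990·0.2500)/2.4495 = 0.0000.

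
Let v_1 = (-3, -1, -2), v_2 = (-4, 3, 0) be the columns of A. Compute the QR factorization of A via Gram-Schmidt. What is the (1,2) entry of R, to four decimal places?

e_1 = v_1/‖v_1‖ = (-3, -1, -2)/3.7417 = (-0.8018, -0.2673, -0.5345).
r_{12} = e_1·v_2 = 2.4054.

r_{12} = 2.4054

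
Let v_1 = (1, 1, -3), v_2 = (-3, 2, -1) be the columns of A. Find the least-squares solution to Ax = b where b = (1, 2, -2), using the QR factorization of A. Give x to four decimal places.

v_1 = (1, 1, -3); ‖v_1‖ = 3.3166, so q_1 = (0.3015, 0.3015, -0.9045).
q_1·v_2 = 0.3015·(-3) + 0.3015·2 + (-0.9045)·(-1) = 0.6030.
u_2 = v_2 − 0.6030·q_1 = (-3.1818, 1.8182, -0.4545).
‖u_2‖ = 3.6927, so q_2 = (-0.8616, 0.4924, -0.1231).
Qᵀb = (2.7136, 0.3693).
Back-substitute: x_2 = 0.3693/3.6927 = 0.1000.
x_1 = (2.7136 − 0.6030·0.1000)/3.3166 = 0.8000.

x = (0.8000, 0.1000)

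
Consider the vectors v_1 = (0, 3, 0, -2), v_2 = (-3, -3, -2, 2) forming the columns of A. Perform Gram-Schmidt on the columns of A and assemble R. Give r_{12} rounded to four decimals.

r_{12} = -3.6056

v_1 = (0, 3, 0, -2); ‖v_1‖ = 3.6056, so e_1 = (0.0000, 0.8321, 0.0000, -0.5547).
r_{12} = e_1·v_2 = -3.6056.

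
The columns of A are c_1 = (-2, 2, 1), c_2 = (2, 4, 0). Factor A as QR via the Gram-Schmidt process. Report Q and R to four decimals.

c_1 = (-2, 2, 1); ‖c_1‖ = 3.0000, so e_1 = (-0.6667, 0.6667, 0.3333).
e_1·c_2 = (-0.6667)·2 + 0.6667·4 + 0.3333·0 = 1.3333.
u_2 = c_2 − 1.3333·e_1 = (2.8889, 3.1111, -0.4444).
‖u_2‖ = 4.2687, so e_2 = (0.6768, 0.7288, -0.1041).

Q = [[-0.6667, 0.6768], [0.6667, 0.7288], [0.3333, -0.1041]], R = [[3.0000, 1.3333], [0.0000, 4.2687]]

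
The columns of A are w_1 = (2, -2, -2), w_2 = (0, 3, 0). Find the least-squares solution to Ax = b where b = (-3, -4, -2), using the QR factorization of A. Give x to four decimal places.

x = (-0.2500, -1.5000)

w_1 = (2, -2, -2); ‖w_1‖ = 3.4641, so q_1 = (0.5774, -0.5774, -0.5774).
q_1·w_2 = 0.5774·0 + (-0.5774)·3 + (-0.5774)·0 = -1.7321.
u_2 = w_2 + 1.7321·q_1 = (1.0000, 2.0000, -1.0000).
‖u_2‖ = 2.4495, so q_2 = (0.4082, 0.8165, -0.4082).
Qᵀb = (1.7321, -3.6742).
Back-substitute: x_2 = -3.6742/2.4495 = -1.5000.
x_1 = (1.7321 + 1.7321·(-1.5000))/3.4641 = -0.2500.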